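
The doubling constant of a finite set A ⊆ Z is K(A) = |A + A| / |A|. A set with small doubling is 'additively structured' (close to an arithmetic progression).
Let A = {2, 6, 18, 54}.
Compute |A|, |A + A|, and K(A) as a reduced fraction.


|A| = 4.
Compute A + A by enumerating all 16 pairs.
A + A = {4, 8, 12, 20, 24, 36, 56, 60, 72, 108}, so |A + A| = 10.
K = |A + A| / |A| = 10/4 = 5/2 ≈ 2.5000.
Reference: AP of size 4 gives K = 7/4 ≈ 1.7500; a fully generic set of size 4 gives K ≈ 2.5000.

|A| = 4, |A + A| = 10, K = 10/4 = 5/2.


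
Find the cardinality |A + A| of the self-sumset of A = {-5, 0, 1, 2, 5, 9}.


A + A = {a + a' : a, a' ∈ A}; |A| = 6.
General bounds: 2|A| - 1 ≤ |A + A| ≤ |A|(|A|+1)/2, i.e. 11 ≤ |A + A| ≤ 21.
Lower bound 2|A|-1 is attained iff A is an arithmetic progression.
Enumerate sums a + a' for a ≤ a' (symmetric, so this suffices):
a = -5: -5+-5=-10, -5+0=-5, -5+1=-4, -5+2=-3, -5+5=0, -5+9=4
a = 0: 0+0=0, 0+1=1, 0+2=2, 0+5=5, 0+9=9
a = 1: 1+1=2, 1+2=3, 1+5=6, 1+9=10
a = 2: 2+2=4, 2+5=7, 2+9=11
a = 5: 5+5=10, 5+9=14
a = 9: 9+9=18
Distinct sums: {-10, -5, -4, -3, 0, 1, 2, 3, 4, 5, 6, 7, 9, 10, 11, 14, 18}
|A + A| = 17

|A + A| = 17


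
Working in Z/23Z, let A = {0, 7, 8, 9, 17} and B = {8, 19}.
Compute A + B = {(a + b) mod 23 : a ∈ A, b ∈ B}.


Work in Z/23Z: reduce every sum a + b modulo 23.
Enumerate all 10 pairs:
a = 0: 0+8=8, 0+19=19
a = 7: 7+8=15, 7+19=3
a = 8: 8+8=16, 8+19=4
a = 9: 9+8=17, 9+19=5
a = 17: 17+8=2, 17+19=13
Distinct residues collected: {2, 3, 4, 5, 8, 13, 15, 16, 17, 19}
|A + B| = 10 (out of 23 total residues).

A + B = {2, 3, 4, 5, 8, 13, 15, 16, 17, 19}


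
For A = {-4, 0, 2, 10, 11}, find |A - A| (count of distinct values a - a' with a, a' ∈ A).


A - A = {a - a' : a, a' ∈ A}; |A| = 5.
Bounds: 2|A|-1 ≤ |A - A| ≤ |A|² - |A| + 1, i.e. 9 ≤ |A - A| ≤ 21.
Note: 0 ∈ A - A always (from a - a). The set is symmetric: if d ∈ A - A then -d ∈ A - A.
Enumerate nonzero differences d = a - a' with a > a' (then include -d):
Positive differences: {1, 2, 4, 6, 8, 9, 10, 11, 14, 15}
Full difference set: {0} ∪ (positive diffs) ∪ (negative diffs).
|A - A| = 1 + 2·10 = 21 (matches direct enumeration: 21).

|A - A| = 21


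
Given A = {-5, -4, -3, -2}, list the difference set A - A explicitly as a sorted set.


A - A = {a - a' : a, a' ∈ A}.
Compute a - a' for each ordered pair (a, a'):
a = -5: -5--5=0, -5--4=-1, -5--3=-2, -5--2=-3
a = -4: -4--5=1, -4--4=0, -4--3=-1, -4--2=-2
a = -3: -3--5=2, -3--4=1, -3--3=0, -3--2=-1
a = -2: -2--5=3, -2--4=2, -2--3=1, -2--2=0
Collecting distinct values (and noting 0 appears from a-a):
A - A = {-3, -2, -1, 0, 1, 2, 3}
|A - A| = 7

A - A = {-3, -2, -1, 0, 1, 2, 3}


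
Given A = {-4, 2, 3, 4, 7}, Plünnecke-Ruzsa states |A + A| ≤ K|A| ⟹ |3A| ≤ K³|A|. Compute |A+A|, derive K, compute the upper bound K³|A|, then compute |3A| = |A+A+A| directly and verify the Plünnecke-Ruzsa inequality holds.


|A| = 5.
Step 1: Compute A + A by enumerating all 25 pairs.
A + A = {-8, -2, -1, 0, 3, 4, 5, 6, 7, 8, 9, 10, 11, 14}, so |A + A| = 14.
Step 2: Doubling constant K = |A + A|/|A| = 14/5 = 14/5 ≈ 2.8000.
Step 3: Plünnecke-Ruzsa gives |3A| ≤ K³·|A| = (2.8000)³ · 5 ≈ 109.7600.
Step 4: Compute 3A = A + A + A directly by enumerating all triples (a,b,c) ∈ A³; |3A| = 25.
Step 5: Check 25 ≤ 109.7600? Yes ✓.

K = 14/5, Plünnecke-Ruzsa bound K³|A| ≈ 109.7600, |3A| = 25, inequality holds.


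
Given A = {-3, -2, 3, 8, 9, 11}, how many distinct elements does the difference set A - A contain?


A - A = {a - a' : a, a' ∈ A}; |A| = 6.
Bounds: 2|A|-1 ≤ |A - A| ≤ |A|² - |A| + 1, i.e. 11 ≤ |A - A| ≤ 31.
Note: 0 ∈ A - A always (from a - a). The set is symmetric: if d ∈ A - A then -d ∈ A - A.
Enumerate nonzero differences d = a - a' with a > a' (then include -d):
Positive differences: {1, 2, 3, 5, 6, 8, 10, 11, 12, 13, 14}
Full difference set: {0} ∪ (positive diffs) ∪ (negative diffs).
|A - A| = 1 + 2·11 = 23 (matches direct enumeration: 23).

|A - A| = 23


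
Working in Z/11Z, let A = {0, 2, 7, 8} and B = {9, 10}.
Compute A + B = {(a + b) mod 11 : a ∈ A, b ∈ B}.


Work in Z/11Z: reduce every sum a + b modulo 11.
Enumerate all 8 pairs:
a = 0: 0+9=9, 0+10=10
a = 2: 2+9=0, 2+10=1
a = 7: 7+9=5, 7+10=6
a = 8: 8+9=6, 8+10=7
Distinct residues collected: {0, 1, 5, 6, 7, 9, 10}
|A + B| = 7 (out of 11 total residues).

A + B = {0, 1, 5, 6, 7, 9, 10}


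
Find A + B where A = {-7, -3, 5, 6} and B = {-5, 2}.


A + B = {a + b : a ∈ A, b ∈ B}.
Enumerate all |A|·|B| = 4·2 = 8 pairs (a, b) and collect distinct sums.
a = -7: -7+-5=-12, -7+2=-5
a = -3: -3+-5=-8, -3+2=-1
a = 5: 5+-5=0, 5+2=7
a = 6: 6+-5=1, 6+2=8
Collecting distinct sums: A + B = {-12, -8, -5, -1, 0, 1, 7, 8}
|A + B| = 8

A + B = {-12, -8, -5, -1, 0, 1, 7, 8}


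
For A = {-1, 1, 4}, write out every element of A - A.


A - A = {a - a' : a, a' ∈ A}.
Compute a - a' for each ordered pair (a, a'):
a = -1: -1--1=0, -1-1=-2, -1-4=-5
a = 1: 1--1=2, 1-1=0, 1-4=-3
a = 4: 4--1=5, 4-1=3, 4-4=0
Collecting distinct values (and noting 0 appears from a-a):
A - A = {-5, -3, -2, 0, 2, 3, 5}
|A - A| = 7

A - A = {-5, -3, -2, 0, 2, 3, 5}


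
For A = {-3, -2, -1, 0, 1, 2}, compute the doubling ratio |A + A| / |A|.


|A| = 6.
Compute A + A by enumerating all 36 pairs.
A + A = {-6, -5, -4, -3, -2, -1, 0, 1, 2, 3, 4}, so |A + A| = 11.
K = |A + A| / |A| = 11/6 (already in lowest terms) ≈ 1.8333.
Reference: AP of size 6 gives K = 11/6 ≈ 1.8333; a fully generic set of size 6 gives K ≈ 3.5000.

|A| = 6, |A + A| = 11, K = 11/6.


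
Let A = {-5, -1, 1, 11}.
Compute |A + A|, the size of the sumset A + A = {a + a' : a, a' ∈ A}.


A + A = {a + a' : a, a' ∈ A}; |A| = 4.
General bounds: 2|A| - 1 ≤ |A + A| ≤ |A|(|A|+1)/2, i.e. 7 ≤ |A + A| ≤ 10.
Lower bound 2|A|-1 is attained iff A is an arithmetic progression.
Enumerate sums a + a' for a ≤ a' (symmetric, so this suffices):
a = -5: -5+-5=-10, -5+-1=-6, -5+1=-4, -5+11=6
a = -1: -1+-1=-2, -1+1=0, -1+11=10
a = 1: 1+1=2, 1+11=12
a = 11: 11+11=22
Distinct sums: {-10, -6, -4, -2, 0, 2, 6, 10, 12, 22}
|A + A| = 10

|A + A| = 10


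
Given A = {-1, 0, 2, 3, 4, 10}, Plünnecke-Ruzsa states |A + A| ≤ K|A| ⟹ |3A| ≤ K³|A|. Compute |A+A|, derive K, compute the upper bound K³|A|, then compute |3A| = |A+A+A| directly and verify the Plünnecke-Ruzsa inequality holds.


|A| = 6.
Step 1: Compute A + A by enumerating all 36 pairs.
A + A = {-2, -1, 0, 1, 2, 3, 4, 5, 6, 7, 8, 9, 10, 12, 13, 14, 20}, so |A + A| = 17.
Step 2: Doubling constant K = |A + A|/|A| = 17/6 = 17/6 ≈ 2.8333.
Step 3: Plünnecke-Ruzsa gives |3A| ≤ K³·|A| = (2.8333)³ · 6 ≈ 136.4722.
Step 4: Compute 3A = A + A + A directly by enumerating all triples (a,b,c) ∈ A³; |3A| = 28.
Step 5: Check 28 ≤ 136.4722? Yes ✓.

K = 17/6, Plünnecke-Ruzsa bound K³|A| ≈ 136.4722, |3A| = 28, inequality holds.


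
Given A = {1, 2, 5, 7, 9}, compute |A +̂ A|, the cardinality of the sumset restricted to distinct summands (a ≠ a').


Restricted sumset: A +̂ A = {a + a' : a ∈ A, a' ∈ A, a ≠ a'}.
Equivalently, take A + A and drop any sum 2a that is achievable ONLY as a + a for a ∈ A (i.e. sums representable only with equal summands).
Enumerate pairs (a, a') with a < a' (symmetric, so each unordered pair gives one sum; this covers all a ≠ a'):
  1 + 2 = 3
  1 + 5 = 6
  1 + 7 = 8
  1 + 9 = 10
  2 + 5 = 7
  2 + 7 = 9
  2 + 9 = 11
  5 + 7 = 12
  5 + 9 = 14
  7 + 9 = 16
Collected distinct sums: {3, 6, 7, 8, 9, 10, 11, 12, 14, 16}
|A +̂ A| = 10
(Reference bound: |A +̂ A| ≥ 2|A| - 3 for |A| ≥ 2, with |A| = 5 giving ≥ 7.)

|A +̂ A| = 10


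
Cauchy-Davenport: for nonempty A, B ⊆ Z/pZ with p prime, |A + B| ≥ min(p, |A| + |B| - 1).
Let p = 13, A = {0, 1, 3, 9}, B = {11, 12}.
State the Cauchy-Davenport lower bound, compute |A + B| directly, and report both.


Cauchy-Davenport: |A + B| ≥ min(p, |A| + |B| - 1) for A, B nonempty in Z/pZ.
|A| = 4, |B| = 2, p = 13.
CD lower bound = min(13, 4 + 2 - 1) = min(13, 5) = 5.
Compute A + B mod 13 directly:
a = 0: 0+11=11, 0+12=12
a = 1: 1+11=12, 1+12=0
a = 3: 3+11=1, 3+12=2
a = 9: 9+11=7, 9+12=8
A + B = {0, 1, 2, 7, 8, 11, 12}, so |A + B| = 7.
Verify: 7 ≥ 5? Yes ✓.

CD lower bound = 5, actual |A + B| = 7.


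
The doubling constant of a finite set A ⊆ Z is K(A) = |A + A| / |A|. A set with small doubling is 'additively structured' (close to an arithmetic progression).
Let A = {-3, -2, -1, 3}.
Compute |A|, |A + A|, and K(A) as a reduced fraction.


|A| = 4.
Compute A + A by enumerating all 16 pairs.
A + A = {-6, -5, -4, -3, -2, 0, 1, 2, 6}, so |A + A| = 9.
K = |A + A| / |A| = 9/4 (already in lowest terms) ≈ 2.2500.
Reference: AP of size 4 gives K = 7/4 ≈ 1.7500; a fully generic set of size 4 gives K ≈ 2.5000.

|A| = 4, |A + A| = 9, K = 9/4.


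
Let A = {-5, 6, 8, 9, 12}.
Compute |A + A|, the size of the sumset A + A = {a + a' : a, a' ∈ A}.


A + A = {a + a' : a, a' ∈ A}; |A| = 5.
General bounds: 2|A| - 1 ≤ |A + A| ≤ |A|(|A|+1)/2, i.e. 9 ≤ |A + A| ≤ 15.
Lower bound 2|A|-1 is attained iff A is an arithmetic progression.
Enumerate sums a + a' for a ≤ a' (symmetric, so this suffices):
a = -5: -5+-5=-10, -5+6=1, -5+8=3, -5+9=4, -5+12=7
a = 6: 6+6=12, 6+8=14, 6+9=15, 6+12=18
a = 8: 8+8=16, 8+9=17, 8+12=20
a = 9: 9+9=18, 9+12=21
a = 12: 12+12=24
Distinct sums: {-10, 1, 3, 4, 7, 12, 14, 15, 16, 17, 18, 20, 21, 24}
|A + A| = 14

|A + A| = 14


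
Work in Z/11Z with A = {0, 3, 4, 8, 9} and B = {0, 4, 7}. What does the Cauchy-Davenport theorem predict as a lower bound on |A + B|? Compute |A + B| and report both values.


Cauchy-Davenport: |A + B| ≥ min(p, |A| + |B| - 1) for A, B nonempty in Z/pZ.
|A| = 5, |B| = 3, p = 11.
CD lower bound = min(11, 5 + 3 - 1) = min(11, 7) = 7.
Compute A + B mod 11 directly:
a = 0: 0+0=0, 0+4=4, 0+7=7
a = 3: 3+0=3, 3+4=7, 3+7=10
a = 4: 4+0=4, 4+4=8, 4+7=0
a = 8: 8+0=8, 8+4=1, 8+7=4
a = 9: 9+0=9, 9+4=2, 9+7=5
A + B = {0, 1, 2, 3, 4, 5, 7, 8, 9, 10}, so |A + B| = 10.
Verify: 10 ≥ 7? Yes ✓.

CD lower bound = 7, actual |A + B| = 10.


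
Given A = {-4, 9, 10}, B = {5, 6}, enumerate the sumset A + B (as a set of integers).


A + B = {a + b : a ∈ A, b ∈ B}.
Enumerate all |A|·|B| = 3·2 = 6 pairs (a, b) and collect distinct sums.
a = -4: -4+5=1, -4+6=2
a = 9: 9+5=14, 9+6=15
a = 10: 10+5=15, 10+6=16
Collecting distinct sums: A + B = {1, 2, 14, 15, 16}
|A + B| = 5

A + B = {1, 2, 14, 15, 16}


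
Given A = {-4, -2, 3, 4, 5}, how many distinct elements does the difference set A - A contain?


A - A = {a - a' : a, a' ∈ A}; |A| = 5.
Bounds: 2|A|-1 ≤ |A - A| ≤ |A|² - |A| + 1, i.e. 9 ≤ |A - A| ≤ 21.
Note: 0 ∈ A - A always (from a - a). The set is symmetric: if d ∈ A - A then -d ∈ A - A.
Enumerate nonzero differences d = a - a' with a > a' (then include -d):
Positive differences: {1, 2, 5, 6, 7, 8, 9}
Full difference set: {0} ∪ (positive diffs) ∪ (negative diffs).
|A - A| = 1 + 2·7 = 15 (matches direct enumeration: 15).

|A - A| = 15


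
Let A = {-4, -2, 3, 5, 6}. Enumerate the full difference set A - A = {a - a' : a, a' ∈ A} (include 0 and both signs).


A - A = {a - a' : a, a' ∈ A}.
Compute a - a' for each ordered pair (a, a'):
a = -4: -4--4=0, -4--2=-2, -4-3=-7, -4-5=-9, -4-6=-10
a = -2: -2--4=2, -2--2=0, -2-3=-5, -2-5=-7, -2-6=-8
a = 3: 3--4=7, 3--2=5, 3-3=0, 3-5=-2, 3-6=-3
a = 5: 5--4=9, 5--2=7, 5-3=2, 5-5=0, 5-6=-1
a = 6: 6--4=10, 6--2=8, 6-3=3, 6-5=1, 6-6=0
Collecting distinct values (and noting 0 appears from a-a):
A - A = {-10, -9, -8, -7, -5, -3, -2, -1, 0, 1, 2, 3, 5, 7, 8, 9, 10}
|A - A| = 17

A - A = {-10, -9, -8, -7, -5, -3, -2, -1, 0, 1, 2, 3, 5, 7, 8, 9, 10}


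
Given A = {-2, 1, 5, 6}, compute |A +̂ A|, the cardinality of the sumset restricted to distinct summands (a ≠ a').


Restricted sumset: A +̂ A = {a + a' : a ∈ A, a' ∈ A, a ≠ a'}.
Equivalently, take A + A and drop any sum 2a that is achievable ONLY as a + a for a ∈ A (i.e. sums representable only with equal summands).
Enumerate pairs (a, a') with a < a' (symmetric, so each unordered pair gives one sum; this covers all a ≠ a'):
  -2 + 1 = -1
  -2 + 5 = 3
  -2 + 6 = 4
  1 + 5 = 6
  1 + 6 = 7
  5 + 6 = 11
Collected distinct sums: {-1, 3, 4, 6, 7, 11}
|A +̂ A| = 6
(Reference bound: |A +̂ A| ≥ 2|A| - 3 for |A| ≥ 2, with |A| = 4 giving ≥ 5.)

|A +̂ A| = 6


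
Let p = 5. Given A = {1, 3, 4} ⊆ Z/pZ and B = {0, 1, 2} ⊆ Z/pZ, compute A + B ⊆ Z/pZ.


Work in Z/5Z: reduce every sum a + b modulo 5.
Enumerate all 9 pairs:
a = 1: 1+0=1, 1+1=2, 1+2=3
a = 3: 3+0=3, 3+1=4, 3+2=0
a = 4: 4+0=4, 4+1=0, 4+2=1
Distinct residues collected: {0, 1, 2, 3, 4}
|A + B| = 5 (out of 5 total residues).

A + B = {0, 1, 2, 3, 4}


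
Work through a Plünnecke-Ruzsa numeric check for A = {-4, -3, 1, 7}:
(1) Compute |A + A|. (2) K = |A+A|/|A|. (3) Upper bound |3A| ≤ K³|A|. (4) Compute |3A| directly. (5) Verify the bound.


|A| = 4.
Step 1: Compute A + A by enumerating all 16 pairs.
A + A = {-8, -7, -6, -3, -2, 2, 3, 4, 8, 14}, so |A + A| = 10.
Step 2: Doubling constant K = |A + A|/|A| = 10/4 = 10/4 ≈ 2.5000.
Step 3: Plünnecke-Ruzsa gives |3A| ≤ K³·|A| = (2.5000)³ · 4 ≈ 62.5000.
Step 4: Compute 3A = A + A + A directly by enumerating all triples (a,b,c) ∈ A³; |3A| = 19.
Step 5: Check 19 ≤ 62.5000? Yes ✓.

K = 10/4, Plünnecke-Ruzsa bound K³|A| ≈ 62.5000, |3A| = 19, inequality holds.


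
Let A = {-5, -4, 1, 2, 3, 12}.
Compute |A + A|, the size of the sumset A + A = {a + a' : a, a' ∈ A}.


A + A = {a + a' : a, a' ∈ A}; |A| = 6.
General bounds: 2|A| - 1 ≤ |A + A| ≤ |A|(|A|+1)/2, i.e. 11 ≤ |A + A| ≤ 21.
Lower bound 2|A|-1 is attained iff A is an arithmetic progression.
Enumerate sums a + a' for a ≤ a' (symmetric, so this suffices):
a = -5: -5+-5=-10, -5+-4=-9, -5+1=-4, -5+2=-3, -5+3=-2, -5+12=7
a = -4: -4+-4=-8, -4+1=-3, -4+2=-2, -4+3=-1, -4+12=8
a = 1: 1+1=2, 1+2=3, 1+3=4, 1+12=13
a = 2: 2+2=4, 2+3=5, 2+12=14
a = 3: 3+3=6, 3+12=15
a = 12: 12+12=24
Distinct sums: {-10, -9, -8, -4, -3, -2, -1, 2, 3, 4, 5, 6, 7, 8, 13, 14, 15, 24}
|A + A| = 18

|A + A| = 18


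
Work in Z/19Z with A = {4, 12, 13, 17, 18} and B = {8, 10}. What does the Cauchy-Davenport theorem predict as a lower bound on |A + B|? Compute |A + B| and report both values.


Cauchy-Davenport: |A + B| ≥ min(p, |A| + |B| - 1) for A, B nonempty in Z/pZ.
|A| = 5, |B| = 2, p = 19.
CD lower bound = min(19, 5 + 2 - 1) = min(19, 6) = 6.
Compute A + B mod 19 directly:
a = 4: 4+8=12, 4+10=14
a = 12: 12+8=1, 12+10=3
a = 13: 13+8=2, 13+10=4
a = 17: 17+8=6, 17+10=8
a = 18: 18+8=7, 18+10=9
A + B = {1, 2, 3, 4, 6, 7, 8, 9, 12, 14}, so |A + B| = 10.
Verify: 10 ≥ 6? Yes ✓.

CD lower bound = 6, actual |A + B| = 10.


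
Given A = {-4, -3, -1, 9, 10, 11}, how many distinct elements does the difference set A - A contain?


A - A = {a - a' : a, a' ∈ A}; |A| = 6.
Bounds: 2|A|-1 ≤ |A - A| ≤ |A|² - |A| + 1, i.e. 11 ≤ |A - A| ≤ 31.
Note: 0 ∈ A - A always (from a - a). The set is symmetric: if d ∈ A - A then -d ∈ A - A.
Enumerate nonzero differences d = a - a' with a > a' (then include -d):
Positive differences: {1, 2, 3, 10, 11, 12, 13, 14, 15}
Full difference set: {0} ∪ (positive diffs) ∪ (negative diffs).
|A - A| = 1 + 2·9 = 19 (matches direct enumeration: 19).

|A - A| = 19


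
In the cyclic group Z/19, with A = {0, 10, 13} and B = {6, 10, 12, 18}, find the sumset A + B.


Work in Z/19Z: reduce every sum a + b modulo 19.
Enumerate all 12 pairs:
a = 0: 0+6=6, 0+10=10, 0+12=12, 0+18=18
a = 10: 10+6=16, 10+10=1, 10+12=3, 10+18=9
a = 13: 13+6=0, 13+10=4, 13+12=6, 13+18=12
Distinct residues collected: {0, 1, 3, 4, 6, 9, 10, 12, 16, 18}
|A + B| = 10 (out of 19 total residues).

A + B = {0, 1, 3, 4, 6, 9, 10, 12, 16, 18}


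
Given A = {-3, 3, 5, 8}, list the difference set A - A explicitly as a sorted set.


A - A = {a - a' : a, a' ∈ A}.
Compute a - a' for each ordered pair (a, a'):
a = -3: -3--3=0, -3-3=-6, -3-5=-8, -3-8=-11
a = 3: 3--3=6, 3-3=0, 3-5=-2, 3-8=-5
a = 5: 5--3=8, 5-3=2, 5-5=0, 5-8=-3
a = 8: 8--3=11, 8-3=5, 8-5=3, 8-8=0
Collecting distinct values (and noting 0 appears from a-a):
A - A = {-11, -8, -6, -5, -3, -2, 0, 2, 3, 5, 6, 8, 11}
|A - A| = 13

A - A = {-11, -8, -6, -5, -3, -2, 0, 2, 3, 5, 6, 8, 11}


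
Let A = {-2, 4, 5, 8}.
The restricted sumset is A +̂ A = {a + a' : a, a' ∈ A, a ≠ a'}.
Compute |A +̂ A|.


Restricted sumset: A +̂ A = {a + a' : a ∈ A, a' ∈ A, a ≠ a'}.
Equivalently, take A + A and drop any sum 2a that is achievable ONLY as a + a for a ∈ A (i.e. sums representable only with equal summands).
Enumerate pairs (a, a') with a < a' (symmetric, so each unordered pair gives one sum; this covers all a ≠ a'):
  -2 + 4 = 2
  -2 + 5 = 3
  -2 + 8 = 6
  4 + 5 = 9
  4 + 8 = 12
  5 + 8 = 13
Collected distinct sums: {2, 3, 6, 9, 12, 13}
|A +̂ A| = 6
(Reference bound: |A +̂ A| ≥ 2|A| - 3 for |A| ≥ 2, with |A| = 4 giving ≥ 5.)

|A +̂ A| = 6


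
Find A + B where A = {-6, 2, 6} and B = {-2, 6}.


A + B = {a + b : a ∈ A, b ∈ B}.
Enumerate all |A|·|B| = 3·2 = 6 pairs (a, b) and collect distinct sums.
a = -6: -6+-2=-8, -6+6=0
a = 2: 2+-2=0, 2+6=8
a = 6: 6+-2=4, 6+6=12
Collecting distinct sums: A + B = {-8, 0, 4, 8, 12}
|A + B| = 5

A + B = {-8, 0, 4, 8, 12}


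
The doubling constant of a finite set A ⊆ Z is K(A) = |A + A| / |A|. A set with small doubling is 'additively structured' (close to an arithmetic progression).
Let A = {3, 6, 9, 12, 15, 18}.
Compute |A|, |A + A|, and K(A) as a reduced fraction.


|A| = 6.
Compute A + A by enumerating all 36 pairs.
A + A = {6, 9, 12, 15, 18, 21, 24, 27, 30, 33, 36}, so |A + A| = 11.
K = |A + A| / |A| = 11/6 (already in lowest terms) ≈ 1.8333.
Reference: AP of size 6 gives K = 11/6 ≈ 1.8333; a fully generic set of size 6 gives K ≈ 3.5000.

|A| = 6, |A + A| = 11, K = 11/6.


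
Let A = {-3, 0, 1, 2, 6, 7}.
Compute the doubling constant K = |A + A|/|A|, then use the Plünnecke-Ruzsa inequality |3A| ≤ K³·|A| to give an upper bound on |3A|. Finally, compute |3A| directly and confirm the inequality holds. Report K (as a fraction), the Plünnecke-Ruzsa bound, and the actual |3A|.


|A| = 6.
Step 1: Compute A + A by enumerating all 36 pairs.
A + A = {-6, -3, -2, -1, 0, 1, 2, 3, 4, 6, 7, 8, 9, 12, 13, 14}, so |A + A| = 16.
Step 2: Doubling constant K = |A + A|/|A| = 16/6 = 16/6 ≈ 2.6667.
Step 3: Plünnecke-Ruzsa gives |3A| ≤ K³·|A| = (2.6667)³ · 6 ≈ 113.7778.
Step 4: Compute 3A = A + A + A directly by enumerating all triples (a,b,c) ∈ A³; |3A| = 28.
Step 5: Check 28 ≤ 113.7778? Yes ✓.

K = 16/6, Plünnecke-Ruzsa bound K³|A| ≈ 113.7778, |3A| = 28, inequality holds.


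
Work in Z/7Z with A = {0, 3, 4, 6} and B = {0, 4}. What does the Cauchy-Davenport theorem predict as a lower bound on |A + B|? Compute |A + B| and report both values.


Cauchy-Davenport: |A + B| ≥ min(p, |A| + |B| - 1) for A, B nonempty in Z/pZ.
|A| = 4, |B| = 2, p = 7.
CD lower bound = min(7, 4 + 2 - 1) = min(7, 5) = 5.
Compute A + B mod 7 directly:
a = 0: 0+0=0, 0+4=4
a = 3: 3+0=3, 3+4=0
a = 4: 4+0=4, 4+4=1
a = 6: 6+0=6, 6+4=3
A + B = {0, 1, 3, 4, 6}, so |A + B| = 5.
Verify: 5 ≥ 5? Yes ✓.

CD lower bound = 5, actual |A + B| = 5.


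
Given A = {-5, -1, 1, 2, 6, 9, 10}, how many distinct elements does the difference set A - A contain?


A - A = {a - a' : a, a' ∈ A}; |A| = 7.
Bounds: 2|A|-1 ≤ |A - A| ≤ |A|² - |A| + 1, i.e. 13 ≤ |A - A| ≤ 43.
Note: 0 ∈ A - A always (from a - a). The set is symmetric: if d ∈ A - A then -d ∈ A - A.
Enumerate nonzero differences d = a - a' with a > a' (then include -d):
Positive differences: {1, 2, 3, 4, 5, 6, 7, 8, 9, 10, 11, 14, 15}
Full difference set: {0} ∪ (positive diffs) ∪ (negative diffs).
|A - A| = 1 + 2·13 = 27 (matches direct enumeration: 27).

|A - A| = 27


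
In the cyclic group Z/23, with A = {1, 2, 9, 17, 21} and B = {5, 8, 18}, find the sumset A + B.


Work in Z/23Z: reduce every sum a + b modulo 23.
Enumerate all 15 pairs:
a = 1: 1+5=6, 1+8=9, 1+18=19
a = 2: 2+5=7, 2+8=10, 2+18=20
a = 9: 9+5=14, 9+8=17, 9+18=4
a = 17: 17+5=22, 17+8=2, 17+18=12
a = 21: 21+5=3, 21+8=6, 21+18=16
Distinct residues collected: {2, 3, 4, 6, 7, 9, 10, 12, 14, 16, 17, 19, 20, 22}
|A + B| = 14 (out of 23 total residues).

A + B = {2, 3, 4, 6, 7, 9, 10, 12, 14, 16, 17, 19, 20, 22}


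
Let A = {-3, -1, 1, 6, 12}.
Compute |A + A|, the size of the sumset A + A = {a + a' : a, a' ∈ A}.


A + A = {a + a' : a, a' ∈ A}; |A| = 5.
General bounds: 2|A| - 1 ≤ |A + A| ≤ |A|(|A|+1)/2, i.e. 9 ≤ |A + A| ≤ 15.
Lower bound 2|A|-1 is attained iff A is an arithmetic progression.
Enumerate sums a + a' for a ≤ a' (symmetric, so this suffices):
a = -3: -3+-3=-6, -3+-1=-4, -3+1=-2, -3+6=3, -3+12=9
a = -1: -1+-1=-2, -1+1=0, -1+6=5, -1+12=11
a = 1: 1+1=2, 1+6=7, 1+12=13
a = 6: 6+6=12, 6+12=18
a = 12: 12+12=24
Distinct sums: {-6, -4, -2, 0, 2, 3, 5, 7, 9, 11, 12, 13, 18, 24}
|A + A| = 14

|A + A| = 14


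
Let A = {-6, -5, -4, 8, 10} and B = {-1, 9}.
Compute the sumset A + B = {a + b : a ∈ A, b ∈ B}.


A + B = {a + b : a ∈ A, b ∈ B}.
Enumerate all |A|·|B| = 5·2 = 10 pairs (a, b) and collect distinct sums.
a = -6: -6+-1=-7, -6+9=3
a = -5: -5+-1=-6, -5+9=4
a = -4: -4+-1=-5, -4+9=5
a = 8: 8+-1=7, 8+9=17
a = 10: 10+-1=9, 10+9=19
Collecting distinct sums: A + B = {-7, -6, -5, 3, 4, 5, 7, 9, 17, 19}
|A + B| = 10

A + B = {-7, -6, -5, 3, 4, 5, 7, 9, 17, 19}


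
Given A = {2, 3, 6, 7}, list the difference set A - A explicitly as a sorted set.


A - A = {a - a' : a, a' ∈ A}.
Compute a - a' for each ordered pair (a, a'):
a = 2: 2-2=0, 2-3=-1, 2-6=-4, 2-7=-5
a = 3: 3-2=1, 3-3=0, 3-6=-3, 3-7=-4
a = 6: 6-2=4, 6-3=3, 6-6=0, 6-7=-1
a = 7: 7-2=5, 7-3=4, 7-6=1, 7-7=0
Collecting distinct values (and noting 0 appears from a-a):
A - A = {-5, -4, -3, -1, 0, 1, 3, 4, 5}
|A - A| = 9

A - A = {-5, -4, -3, -1, 0, 1, 3, 4, 5}


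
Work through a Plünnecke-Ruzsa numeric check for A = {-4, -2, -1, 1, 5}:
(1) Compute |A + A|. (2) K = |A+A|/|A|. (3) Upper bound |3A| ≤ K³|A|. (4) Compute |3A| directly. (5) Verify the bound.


|A| = 5.
Step 1: Compute A + A by enumerating all 25 pairs.
A + A = {-8, -6, -5, -4, -3, -2, -1, 0, 1, 2, 3, 4, 6, 10}, so |A + A| = 14.
Step 2: Doubling constant K = |A + A|/|A| = 14/5 = 14/5 ≈ 2.8000.
Step 3: Plünnecke-Ruzsa gives |3A| ≤ K³·|A| = (2.8000)³ · 5 ≈ 109.7600.
Step 4: Compute 3A = A + A + A directly by enumerating all triples (a,b,c) ∈ A³; |3A| = 23.
Step 5: Check 23 ≤ 109.7600? Yes ✓.

K = 14/5, Plünnecke-Ruzsa bound K³|A| ≈ 109.7600, |3A| = 23, inequality holds.


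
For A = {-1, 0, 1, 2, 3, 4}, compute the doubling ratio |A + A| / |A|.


|A| = 6.
Compute A + A by enumerating all 36 pairs.
A + A = {-2, -1, 0, 1, 2, 3, 4, 5, 6, 7, 8}, so |A + A| = 11.
K = |A + A| / |A| = 11/6 (already in lowest terms) ≈ 1.8333.
Reference: AP of size 6 gives K = 11/6 ≈ 1.8333; a fully generic set of size 6 gives K ≈ 3.5000.

|A| = 6, |A + A| = 11, K = 11/6.


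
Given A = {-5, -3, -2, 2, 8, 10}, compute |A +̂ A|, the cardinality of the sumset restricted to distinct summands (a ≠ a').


Restricted sumset: A +̂ A = {a + a' : a ∈ A, a' ∈ A, a ≠ a'}.
Equivalently, take A + A and drop any sum 2a that is achievable ONLY as a + a for a ∈ A (i.e. sums representable only with equal summands).
Enumerate pairs (a, a') with a < a' (symmetric, so each unordered pair gives one sum; this covers all a ≠ a'):
  -5 + -3 = -8
  -5 + -2 = -7
  -5 + 2 = -3
  -5 + 8 = 3
  -5 + 10 = 5
  -3 + -2 = -5
  -3 + 2 = -1
  -3 + 8 = 5
  -3 + 10 = 7
  -2 + 2 = 0
  -2 + 8 = 6
  -2 + 10 = 8
  2 + 8 = 10
  2 + 10 = 12
  8 + 10 = 18
Collected distinct sums: {-8, -7, -5, -3, -1, 0, 3, 5, 6, 7, 8, 10, 12, 18}
|A +̂ A| = 14
(Reference bound: |A +̂ A| ≥ 2|A| - 3 for |A| ≥ 2, with |A| = 6 giving ≥ 9.)

|A +̂ A| = 14


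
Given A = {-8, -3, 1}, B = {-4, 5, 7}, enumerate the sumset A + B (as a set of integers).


A + B = {a + b : a ∈ A, b ∈ B}.
Enumerate all |A|·|B| = 3·3 = 9 pairs (a, b) and collect distinct sums.
a = -8: -8+-4=-12, -8+5=-3, -8+7=-1
a = -3: -3+-4=-7, -3+5=2, -3+7=4
a = 1: 1+-4=-3, 1+5=6, 1+7=8
Collecting distinct sums: A + B = {-12, -7, -3, -1, 2, 4, 6, 8}
|A + B| = 8

A + B = {-12, -7, -3, -1, 2, 4, 6, 8}


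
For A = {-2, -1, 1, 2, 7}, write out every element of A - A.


A - A = {a - a' : a, a' ∈ A}.
Compute a - a' for each ordered pair (a, a'):
a = -2: -2--2=0, -2--1=-1, -2-1=-3, -2-2=-4, -2-7=-9
a = -1: -1--2=1, -1--1=0, -1-1=-2, -1-2=-3, -1-7=-8
a = 1: 1--2=3, 1--1=2, 1-1=0, 1-2=-1, 1-7=-6
a = 2: 2--2=4, 2--1=3, 2-1=1, 2-2=0, 2-7=-5
a = 7: 7--2=9, 7--1=8, 7-1=6, 7-2=5, 7-7=0
Collecting distinct values (and noting 0 appears from a-a):
A - A = {-9, -8, -6, -5, -4, -3, -2, -1, 0, 1, 2, 3, 4, 5, 6, 8, 9}
|A - A| = 17

A - A = {-9, -8, -6, -5, -4, -3, -2, -1, 0, 1, 2, 3, 4, 5, 6, 8, 9}


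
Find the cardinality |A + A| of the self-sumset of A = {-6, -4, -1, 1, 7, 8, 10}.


A + A = {a + a' : a, a' ∈ A}; |A| = 7.
General bounds: 2|A| - 1 ≤ |A + A| ≤ |A|(|A|+1)/2, i.e. 13 ≤ |A + A| ≤ 28.
Lower bound 2|A|-1 is attained iff A is an arithmetic progression.
Enumerate sums a + a' for a ≤ a' (symmetric, so this suffices):
a = -6: -6+-6=-12, -6+-4=-10, -6+-1=-7, -6+1=-5, -6+7=1, -6+8=2, -6+10=4
a = -4: -4+-4=-8, -4+-1=-5, -4+1=-3, -4+7=3, -4+8=4, -4+10=6
a = -1: -1+-1=-2, -1+1=0, -1+7=6, -1+8=7, -1+10=9
a = 1: 1+1=2, 1+7=8, 1+8=9, 1+10=11
a = 7: 7+7=14, 7+8=15, 7+10=17
a = 8: 8+8=16, 8+10=18
a = 10: 10+10=20
Distinct sums: {-12, -10, -8, -7, -5, -3, -2, 0, 1, 2, 3, 4, 6, 7, 8, 9, 11, 14, 15, 16, 17, 18, 20}
|A + A| = 23

|A + A| = 23


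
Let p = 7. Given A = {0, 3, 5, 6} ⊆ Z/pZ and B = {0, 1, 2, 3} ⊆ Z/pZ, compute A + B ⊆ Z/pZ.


Work in Z/7Z: reduce every sum a + b modulo 7.
Enumerate all 16 pairs:
a = 0: 0+0=0, 0+1=1, 0+2=2, 0+3=3
a = 3: 3+0=3, 3+1=4, 3+2=5, 3+3=6
a = 5: 5+0=5, 5+1=6, 5+2=0, 5+3=1
a = 6: 6+0=6, 6+1=0, 6+2=1, 6+3=2
Distinct residues collected: {0, 1, 2, 3, 4, 5, 6}
|A + B| = 7 (out of 7 total residues).

A + B = {0, 1, 2, 3, 4, 5, 6}


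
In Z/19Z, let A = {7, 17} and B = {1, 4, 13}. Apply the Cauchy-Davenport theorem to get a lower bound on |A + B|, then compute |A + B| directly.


Cauchy-Davenport: |A + B| ≥ min(p, |A| + |B| - 1) for A, B nonempty in Z/pZ.
|A| = 2, |B| = 3, p = 19.
CD lower bound = min(19, 2 + 3 - 1) = min(19, 4) = 4.
Compute A + B mod 19 directly:
a = 7: 7+1=8, 7+4=11, 7+13=1
a = 17: 17+1=18, 17+4=2, 17+13=11
A + B = {1, 2, 8, 11, 18}, so |A + B| = 5.
Verify: 5 ≥ 4? Yes ✓.

CD lower bound = 4, actual |A + B| = 5.


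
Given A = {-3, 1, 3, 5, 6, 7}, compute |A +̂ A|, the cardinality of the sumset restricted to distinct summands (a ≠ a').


Restricted sumset: A +̂ A = {a + a' : a ∈ A, a' ∈ A, a ≠ a'}.
Equivalently, take A + A and drop any sum 2a that is achievable ONLY as a + a for a ∈ A (i.e. sums representable only with equal summands).
Enumerate pairs (a, a') with a < a' (symmetric, so each unordered pair gives one sum; this covers all a ≠ a'):
  -3 + 1 = -2
  -3 + 3 = 0
  -3 + 5 = 2
  -3 + 6 = 3
  -3 + 7 = 4
  1 + 3 = 4
  1 + 5 = 6
  1 + 6 = 7
  1 + 7 = 8
  3 + 5 = 8
  3 + 6 = 9
  3 + 7 = 10
  5 + 6 = 11
  5 + 7 = 12
  6 + 7 = 13
Collected distinct sums: {-2, 0, 2, 3, 4, 6, 7, 8, 9, 10, 11, 12, 13}
|A +̂ A| = 13
(Reference bound: |A +̂ A| ≥ 2|A| - 3 for |A| ≥ 2, with |A| = 6 giving ≥ 9.)

|A +̂ A| = 13


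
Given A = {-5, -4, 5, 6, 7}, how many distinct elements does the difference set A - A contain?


A - A = {a - a' : a, a' ∈ A}; |A| = 5.
Bounds: 2|A|-1 ≤ |A - A| ≤ |A|² - |A| + 1, i.e. 9 ≤ |A - A| ≤ 21.
Note: 0 ∈ A - A always (from a - a). The set is symmetric: if d ∈ A - A then -d ∈ A - A.
Enumerate nonzero differences d = a - a' with a > a' (then include -d):
Positive differences: {1, 2, 9, 10, 11, 12}
Full difference set: {0} ∪ (positive diffs) ∪ (negative diffs).
|A - A| = 1 + 2·6 = 13 (matches direct enumeration: 13).

|A - A| = 13


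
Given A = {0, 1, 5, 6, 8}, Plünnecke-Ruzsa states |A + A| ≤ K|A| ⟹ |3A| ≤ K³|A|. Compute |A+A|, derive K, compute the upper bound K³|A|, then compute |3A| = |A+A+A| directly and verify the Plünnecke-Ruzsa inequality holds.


|A| = 5.
Step 1: Compute A + A by enumerating all 25 pairs.
A + A = {0, 1, 2, 5, 6, 7, 8, 9, 10, 11, 12, 13, 14, 16}, so |A + A| = 14.
Step 2: Doubling constant K = |A + A|/|A| = 14/5 = 14/5 ≈ 2.8000.
Step 3: Plünnecke-Ruzsa gives |3A| ≤ K³·|A| = (2.8000)³ · 5 ≈ 109.7600.
Step 4: Compute 3A = A + A + A directly by enumerating all triples (a,b,c) ∈ A³; |3A| = 23.
Step 5: Check 23 ≤ 109.7600? Yes ✓.

K = 14/5, Plünnecke-Ruzsa bound K³|A| ≈ 109.7600, |3A| = 23, inequality holds.


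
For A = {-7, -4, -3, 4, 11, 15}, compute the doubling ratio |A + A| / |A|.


|A| = 6.
Compute A + A by enumerating all 36 pairs.
A + A = {-14, -11, -10, -8, -7, -6, -3, 0, 1, 4, 7, 8, 11, 12, 15, 19, 22, 26, 30}, so |A + A| = 19.
K = |A + A| / |A| = 19/6 (already in lowest terms) ≈ 3.1667.
Reference: AP of size 6 gives K = 11/6 ≈ 1.8333; a fully generic set of size 6 gives K ≈ 3.5000.

|A| = 6, |A + A| = 19, K = 19/6.


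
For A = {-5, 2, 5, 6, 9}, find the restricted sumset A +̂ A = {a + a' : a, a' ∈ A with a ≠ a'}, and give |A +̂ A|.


Restricted sumset: A +̂ A = {a + a' : a ∈ A, a' ∈ A, a ≠ a'}.
Equivalently, take A + A and drop any sum 2a that is achievable ONLY as a + a for a ∈ A (i.e. sums representable only with equal summands).
Enumerate pairs (a, a') with a < a' (symmetric, so each unordered pair gives one sum; this covers all a ≠ a'):
  -5 + 2 = -3
  -5 + 5 = 0
  -5 + 6 = 1
  -5 + 9 = 4
  2 + 5 = 7
  2 + 6 = 8
  2 + 9 = 11
  5 + 6 = 11
  5 + 9 = 14
  6 + 9 = 15
Collected distinct sums: {-3, 0, 1, 4, 7, 8, 11, 14, 15}
|A +̂ A| = 9
(Reference bound: |A +̂ A| ≥ 2|A| - 3 for |A| ≥ 2, with |A| = 5 giving ≥ 7.)

|A +̂ A| = 9


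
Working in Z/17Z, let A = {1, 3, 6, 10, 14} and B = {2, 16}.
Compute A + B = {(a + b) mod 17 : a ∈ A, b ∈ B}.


Work in Z/17Z: reduce every sum a + b modulo 17.
Enumerate all 10 pairs:
a = 1: 1+2=3, 1+16=0
a = 3: 3+2=5, 3+16=2
a = 6: 6+2=8, 6+16=5
a = 10: 10+2=12, 10+16=9
a = 14: 14+2=16, 14+16=13
Distinct residues collected: {0, 2, 3, 5, 8, 9, 12, 13, 16}
|A + B| = 9 (out of 17 total residues).

A + B = {0, 2, 3, 5, 8, 9, 12, 13, 16}


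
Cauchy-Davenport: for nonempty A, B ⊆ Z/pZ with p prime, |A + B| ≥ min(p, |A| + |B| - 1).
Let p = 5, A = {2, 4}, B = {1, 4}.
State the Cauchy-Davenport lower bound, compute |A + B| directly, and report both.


Cauchy-Davenport: |A + B| ≥ min(p, |A| + |B| - 1) for A, B nonempty in Z/pZ.
|A| = 2, |B| = 2, p = 5.
CD lower bound = min(5, 2 + 2 - 1) = min(5, 3) = 3.
Compute A + B mod 5 directly:
a = 2: 2+1=3, 2+4=1
a = 4: 4+1=0, 4+4=3
A + B = {0, 1, 3}, so |A + B| = 3.
Verify: 3 ≥ 3? Yes ✓.

CD lower bound = 3, actual |A + B| = 3.


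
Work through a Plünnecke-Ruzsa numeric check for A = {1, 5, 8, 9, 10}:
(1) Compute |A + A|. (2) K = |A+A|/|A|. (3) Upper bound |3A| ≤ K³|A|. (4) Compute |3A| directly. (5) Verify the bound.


|A| = 5.
Step 1: Compute A + A by enumerating all 25 pairs.
A + A = {2, 6, 9, 10, 11, 13, 14, 15, 16, 17, 18, 19, 20}, so |A + A| = 13.
Step 2: Doubling constant K = |A + A|/|A| = 13/5 = 13/5 ≈ 2.6000.
Step 3: Plünnecke-Ruzsa gives |3A| ≤ K³·|A| = (2.6000)³ · 5 ≈ 87.8800.
Step 4: Compute 3A = A + A + A directly by enumerating all triples (a,b,c) ∈ A³; |3A| = 22.
Step 5: Check 22 ≤ 87.8800? Yes ✓.

K = 13/5, Plünnecke-Ruzsa bound K³|A| ≈ 87.8800, |3A| = 22, inequality holds.


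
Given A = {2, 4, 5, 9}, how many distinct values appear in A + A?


A + A = {a + a' : a, a' ∈ A}; |A| = 4.
General bounds: 2|A| - 1 ≤ |A + A| ≤ |A|(|A|+1)/2, i.e. 7 ≤ |A + A| ≤ 10.
Lower bound 2|A|-1 is attained iff A is an arithmetic progression.
Enumerate sums a + a' for a ≤ a' (symmetric, so this suffices):
a = 2: 2+2=4, 2+4=6, 2+5=7, 2+9=11
a = 4: 4+4=8, 4+5=9, 4+9=13
a = 5: 5+5=10, 5+9=14
a = 9: 9+9=18
Distinct sums: {4, 6, 7, 8, 9, 10, 11, 13, 14, 18}
|A + A| = 10

|A + A| = 10


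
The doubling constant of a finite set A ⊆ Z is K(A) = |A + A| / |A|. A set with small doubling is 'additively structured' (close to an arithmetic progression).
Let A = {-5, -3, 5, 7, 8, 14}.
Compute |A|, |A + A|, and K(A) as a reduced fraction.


|A| = 6.
Compute A + A by enumerating all 36 pairs.
A + A = {-10, -8, -6, 0, 2, 3, 4, 5, 9, 10, 11, 12, 13, 14, 15, 16, 19, 21, 22, 28}, so |A + A| = 20.
K = |A + A| / |A| = 20/6 = 10/3 ≈ 3.3333.
Reference: AP of size 6 gives K = 11/6 ≈ 1.8333; a fully generic set of size 6 gives K ≈ 3.5000.

|A| = 6, |A + A| = 20, K = 20/6 = 10/3.


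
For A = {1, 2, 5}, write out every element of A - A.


A - A = {a - a' : a, a' ∈ A}.
Compute a - a' for each ordered pair (a, a'):
a = 1: 1-1=0, 1-2=-1, 1-5=-4
a = 2: 2-1=1, 2-2=0, 2-5=-3
a = 5: 5-1=4, 5-2=3, 5-5=0
Collecting distinct values (and noting 0 appears from a-a):
A - A = {-4, -3, -1, 0, 1, 3, 4}
|A - A| = 7

A - A = {-4, -3, -1, 0, 1, 3, 4}


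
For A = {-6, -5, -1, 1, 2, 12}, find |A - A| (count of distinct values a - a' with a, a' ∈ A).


A - A = {a - a' : a, a' ∈ A}; |A| = 6.
Bounds: 2|A|-1 ≤ |A - A| ≤ |A|² - |A| + 1, i.e. 11 ≤ |A - A| ≤ 31.
Note: 0 ∈ A - A always (from a - a). The set is symmetric: if d ∈ A - A then -d ∈ A - A.
Enumerate nonzero differences d = a - a' with a > a' (then include -d):
Positive differences: {1, 2, 3, 4, 5, 6, 7, 8, 10, 11, 13, 17, 18}
Full difference set: {0} ∪ (positive diffs) ∪ (negative diffs).
|A - A| = 1 + 2·13 = 27 (matches direct enumeration: 27).

|A - A| = 27


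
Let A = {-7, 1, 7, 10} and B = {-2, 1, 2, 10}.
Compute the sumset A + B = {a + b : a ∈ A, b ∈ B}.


A + B = {a + b : a ∈ A, b ∈ B}.
Enumerate all |A|·|B| = 4·4 = 16 pairs (a, b) and collect distinct sums.
a = -7: -7+-2=-9, -7+1=-6, -7+2=-5, -7+10=3
a = 1: 1+-2=-1, 1+1=2, 1+2=3, 1+10=11
a = 7: 7+-2=5, 7+1=8, 7+2=9, 7+10=17
a = 10: 10+-2=8, 10+1=11, 10+2=12, 10+10=20
Collecting distinct sums: A + B = {-9, -6, -5, -1, 2, 3, 5, 8, 9, 11, 12, 17, 20}
|A + B| = 13

A + B = {-9, -6, -5, -1, 2, 3, 5, 8, 9, 11, 12, 17, 20}


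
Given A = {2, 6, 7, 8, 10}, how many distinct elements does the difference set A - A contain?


A - A = {a - a' : a, a' ∈ A}; |A| = 5.
Bounds: 2|A|-1 ≤ |A - A| ≤ |A|² - |A| + 1, i.e. 9 ≤ |A - A| ≤ 21.
Note: 0 ∈ A - A always (from a - a). The set is symmetric: if d ∈ A - A then -d ∈ A - A.
Enumerate nonzero differences d = a - a' with a > a' (then include -d):
Positive differences: {1, 2, 3, 4, 5, 6, 8}
Full difference set: {0} ∪ (positive diffs) ∪ (negative diffs).
|A - A| = 1 + 2·7 = 15 (matches direct enumeration: 15).

|A - A| = 15


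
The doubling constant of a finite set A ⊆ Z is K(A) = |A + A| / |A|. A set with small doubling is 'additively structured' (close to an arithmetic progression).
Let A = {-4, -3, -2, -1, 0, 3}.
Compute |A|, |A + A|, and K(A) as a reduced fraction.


|A| = 6.
Compute A + A by enumerating all 36 pairs.
A + A = {-8, -7, -6, -5, -4, -3, -2, -1, 0, 1, 2, 3, 6}, so |A + A| = 13.
K = |A + A| / |A| = 13/6 (already in lowest terms) ≈ 2.1667.
Reference: AP of size 6 gives K = 11/6 ≈ 1.8333; a fully generic set of size 6 gives K ≈ 3.5000.

|A| = 6, |A + A| = 13, K = 13/6.


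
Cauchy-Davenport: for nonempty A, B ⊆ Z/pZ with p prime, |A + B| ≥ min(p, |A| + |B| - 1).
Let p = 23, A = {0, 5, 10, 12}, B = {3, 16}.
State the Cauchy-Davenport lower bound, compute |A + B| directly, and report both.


Cauchy-Davenport: |A + B| ≥ min(p, |A| + |B| - 1) for A, B nonempty in Z/pZ.
|A| = 4, |B| = 2, p = 23.
CD lower bound = min(23, 4 + 2 - 1) = min(23, 5) = 5.
Compute A + B mod 23 directly:
a = 0: 0+3=3, 0+16=16
a = 5: 5+3=8, 5+16=21
a = 10: 10+3=13, 10+16=3
a = 12: 12+3=15, 12+16=5
A + B = {3, 5, 8, 13, 15, 16, 21}, so |A + B| = 7.
Verify: 7 ≥ 5? Yes ✓.

CD lower bound = 5, actual |A + B| = 7.


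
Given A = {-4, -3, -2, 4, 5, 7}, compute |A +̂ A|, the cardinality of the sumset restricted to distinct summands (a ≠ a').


Restricted sumset: A +̂ A = {a + a' : a ∈ A, a' ∈ A, a ≠ a'}.
Equivalently, take A + A and drop any sum 2a that is achievable ONLY as a + a for a ∈ A (i.e. sums representable only with equal summands).
Enumerate pairs (a, a') with a < a' (symmetric, so each unordered pair gives one sum; this covers all a ≠ a'):
  -4 + -3 = -7
  -4 + -2 = -6
  -4 + 4 = 0
  -4 + 5 = 1
  -4 + 7 = 3
  -3 + -2 = -5
  -3 + 4 = 1
  -3 + 5 = 2
  -3 + 7 = 4
  -2 + 4 = 2
  -2 + 5 = 3
  -2 + 7 = 5
  4 + 5 = 9
  4 + 7 = 11
  5 + 7 = 12
Collected distinct sums: {-7, -6, -5, 0, 1, 2, 3, 4, 5, 9, 11, 12}
|A +̂ A| = 12
(Reference bound: |A +̂ A| ≥ 2|A| - 3 for |A| ≥ 2, with |A| = 6 giving ≥ 9.)

|A +̂ A| = 12


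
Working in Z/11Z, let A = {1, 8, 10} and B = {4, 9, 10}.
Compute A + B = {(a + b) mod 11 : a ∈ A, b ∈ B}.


Work in Z/11Z: reduce every sum a + b modulo 11.
Enumerate all 9 pairs:
a = 1: 1+4=5, 1+9=10, 1+10=0
a = 8: 8+4=1, 8+9=6, 8+10=7
a = 10: 10+4=3, 10+9=8, 10+10=9
Distinct residues collected: {0, 1, 3, 5, 6, 7, 8, 9, 10}
|A + B| = 9 (out of 11 total residues).

A + B = {0, 1, 3, 5, 6, 7, 8, 9, 10}


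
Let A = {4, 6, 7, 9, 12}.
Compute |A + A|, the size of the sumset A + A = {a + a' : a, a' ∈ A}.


A + A = {a + a' : a, a' ∈ A}; |A| = 5.
General bounds: 2|A| - 1 ≤ |A + A| ≤ |A|(|A|+1)/2, i.e. 9 ≤ |A + A| ≤ 15.
Lower bound 2|A|-1 is attained iff A is an arithmetic progression.
Enumerate sums a + a' for a ≤ a' (symmetric, so this suffices):
a = 4: 4+4=8, 4+6=10, 4+7=11, 4+9=13, 4+12=16
a = 6: 6+6=12, 6+7=13, 6+9=15, 6+12=18
a = 7: 7+7=14, 7+9=16, 7+12=19
a = 9: 9+9=18, 9+12=21
a = 12: 12+12=24
Distinct sums: {8, 10, 11, 12, 13, 14, 15, 16, 18, 19, 21, 24}
|A + A| = 12

|A + A| = 12


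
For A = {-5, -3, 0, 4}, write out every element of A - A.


A - A = {a - a' : a, a' ∈ A}.
Compute a - a' for each ordered pair (a, a'):
a = -5: -5--5=0, -5--3=-2, -5-0=-5, -5-4=-9
a = -3: -3--5=2, -3--3=0, -3-0=-3, -3-4=-7
a = 0: 0--5=5, 0--3=3, 0-0=0, 0-4=-4
a = 4: 4--5=9, 4--3=7, 4-0=4, 4-4=0
Collecting distinct values (and noting 0 appears from a-a):
A - A = {-9, -7, -5, -4, -3, -2, 0, 2, 3, 4, 5, 7, 9}
|A - A| = 13

A - A = {-9, -7, -5, -4, -3, -2, 0, 2, 3, 4, 5, 7, 9}


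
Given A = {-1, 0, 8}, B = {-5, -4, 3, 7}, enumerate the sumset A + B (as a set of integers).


A + B = {a + b : a ∈ A, b ∈ B}.
Enumerate all |A|·|B| = 3·4 = 12 pairs (a, b) and collect distinct sums.
a = -1: -1+-5=-6, -1+-4=-5, -1+3=2, -1+7=6
a = 0: 0+-5=-5, 0+-4=-4, 0+3=3, 0+7=7
a = 8: 8+-5=3, 8+-4=4, 8+3=11, 8+7=15
Collecting distinct sums: A + B = {-6, -5, -4, 2, 3, 4, 6, 7, 11, 15}
|A + B| = 10

A + B = {-6, -5, -4, 2, 3, 4, 6, 7, 11, 15}


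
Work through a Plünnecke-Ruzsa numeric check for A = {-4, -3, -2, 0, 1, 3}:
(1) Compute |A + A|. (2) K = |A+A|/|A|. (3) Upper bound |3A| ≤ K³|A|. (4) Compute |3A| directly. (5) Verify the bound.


|A| = 6.
Step 1: Compute A + A by enumerating all 36 pairs.
A + A = {-8, -7, -6, -5, -4, -3, -2, -1, 0, 1, 2, 3, 4, 6}, so |A + A| = 14.
Step 2: Doubling constant K = |A + A|/|A| = 14/6 = 14/6 ≈ 2.3333.
Step 3: Plünnecke-Ruzsa gives |3A| ≤ K³·|A| = (2.3333)³ · 6 ≈ 76.2222.
Step 4: Compute 3A = A + A + A directly by enumerating all triples (a,b,c) ∈ A³; |3A| = 21.
Step 5: Check 21 ≤ 76.2222? Yes ✓.

K = 14/6, Plünnecke-Ruzsa bound K³|A| ≈ 76.2222, |3A| = 21, inequality holds.


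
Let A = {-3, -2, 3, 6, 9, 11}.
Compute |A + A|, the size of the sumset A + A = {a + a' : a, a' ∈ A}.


A + A = {a + a' : a, a' ∈ A}; |A| = 6.
General bounds: 2|A| - 1 ≤ |A + A| ≤ |A|(|A|+1)/2, i.e. 11 ≤ |A + A| ≤ 21.
Lower bound 2|A|-1 is attained iff A is an arithmetic progression.
Enumerate sums a + a' for a ≤ a' (symmetric, so this suffices):
a = -3: -3+-3=-6, -3+-2=-5, -3+3=0, -3+6=3, -3+9=6, -3+11=8
a = -2: -2+-2=-4, -2+3=1, -2+6=4, -2+9=7, -2+11=9
a = 3: 3+3=6, 3+6=9, 3+9=12, 3+11=14
a = 6: 6+6=12, 6+9=15, 6+11=17
a = 9: 9+9=18, 9+11=20
a = 11: 11+11=22
Distinct sums: {-6, -5, -4, 0, 1, 3, 4, 6, 7, 8, 9, 12, 14, 15, 17, 18, 20, 22}
|A + A| = 18

|A + A| = 18
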